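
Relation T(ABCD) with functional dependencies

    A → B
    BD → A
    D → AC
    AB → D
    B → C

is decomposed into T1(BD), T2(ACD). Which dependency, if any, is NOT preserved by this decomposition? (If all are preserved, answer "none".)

Check B → C: no single fragment contains all of {BC}, and the restricted closure of {B} across the fragments never reaches {C}.
A → B is preserved.
BD → A is preserved.
D → AC is preserved.
AB → D is preserved.

B → C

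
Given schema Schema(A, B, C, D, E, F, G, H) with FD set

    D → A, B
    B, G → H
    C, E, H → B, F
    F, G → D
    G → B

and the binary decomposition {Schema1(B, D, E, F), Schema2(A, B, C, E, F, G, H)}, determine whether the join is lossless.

No

Common attributes: Schema1 ∩ Schema2 = {B, E, F}.
No dependency enlarges {B, E, F}, so (B, E, F)⁺ = {B, E, F}.
The closure contains neither all of Schema1 = {B, D, E, F} nor all of Schema2 = {A, B, C, E, F, G, H}, so the common attributes are not a superkey of either fragment. The join is lossy.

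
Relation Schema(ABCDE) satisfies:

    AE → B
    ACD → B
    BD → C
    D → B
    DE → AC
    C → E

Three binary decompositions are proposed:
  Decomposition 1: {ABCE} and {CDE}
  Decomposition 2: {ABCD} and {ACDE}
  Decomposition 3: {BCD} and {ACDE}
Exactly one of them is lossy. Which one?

Decomposition 1: common = {CE}, closure = {CE} → lossy.
Decomposition 2: common = {ACD}, closure = {ABCDE} → lossless.
Decomposition 3: common = {CD}, closure = {ABCDE} → lossless.

Decomposition 1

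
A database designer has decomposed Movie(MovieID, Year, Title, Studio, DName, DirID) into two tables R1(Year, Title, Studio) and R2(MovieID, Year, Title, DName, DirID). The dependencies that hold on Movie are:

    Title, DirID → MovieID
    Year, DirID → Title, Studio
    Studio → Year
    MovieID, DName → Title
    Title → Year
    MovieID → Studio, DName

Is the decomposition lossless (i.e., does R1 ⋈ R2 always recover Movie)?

No

Common attributes: R1 ∩ R2 = {Year, Title}.
No dependency enlarges {Year, Title}, so (Year, Title)⁺ = {Year, Title}.
The closure contains neither all of R1 = {Year, Title, Studio} nor all of R2 = {MovieID, Year, Title, DName, DirID}, so the common attributes are not a superkey of either fragment. The join is lossy.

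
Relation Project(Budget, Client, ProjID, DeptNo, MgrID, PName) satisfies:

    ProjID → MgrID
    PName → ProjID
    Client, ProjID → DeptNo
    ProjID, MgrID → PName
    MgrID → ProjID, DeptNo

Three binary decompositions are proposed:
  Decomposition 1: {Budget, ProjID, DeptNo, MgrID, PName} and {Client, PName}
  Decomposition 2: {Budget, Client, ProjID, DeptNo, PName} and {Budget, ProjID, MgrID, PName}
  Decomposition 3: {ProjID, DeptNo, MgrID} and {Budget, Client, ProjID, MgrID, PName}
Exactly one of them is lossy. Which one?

Decomposition 1

Decomposition 1: common = {PName}, closure = {ProjID, DeptNo, MgrID, PName} → lossy.
Decomposition 2: common = {Budget, ProjID, PName}, closure = {Budget, ProjID, DeptNo, MgrID, PName} → lossless.
Decomposition 3: common = {ProjID, MgrID}, closure = {ProjID, DeptNo, MgrID, PName} → lossless.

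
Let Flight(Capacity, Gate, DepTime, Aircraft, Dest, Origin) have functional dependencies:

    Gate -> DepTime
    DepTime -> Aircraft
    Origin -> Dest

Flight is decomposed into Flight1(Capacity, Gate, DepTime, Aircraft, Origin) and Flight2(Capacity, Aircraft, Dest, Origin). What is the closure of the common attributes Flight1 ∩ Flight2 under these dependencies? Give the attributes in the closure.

Capacity, Aircraft, Dest, Origin

Flight1 ∩ Flight2 = {Capacity, Aircraft, Origin}.
Origin → Dest applies, adding Dest
Closure: {Capacity, Aircraft, Dest, Origin}.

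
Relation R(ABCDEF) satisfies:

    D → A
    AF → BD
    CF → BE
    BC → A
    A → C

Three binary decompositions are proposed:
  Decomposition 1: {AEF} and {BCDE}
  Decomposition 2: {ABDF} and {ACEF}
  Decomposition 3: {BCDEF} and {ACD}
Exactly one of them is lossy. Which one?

Decomposition 1

Decomposition 1: common = {E}, closure = {E} → lossy.
Decomposition 2: common = {AF}, closure = {ABCDEF} → lossless.
Decomposition 3: common = {CD}, closure = {ACD} → lossless.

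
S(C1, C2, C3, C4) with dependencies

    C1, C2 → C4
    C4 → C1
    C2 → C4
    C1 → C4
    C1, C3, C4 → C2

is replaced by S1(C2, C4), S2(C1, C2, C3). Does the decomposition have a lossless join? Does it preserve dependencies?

Lossless test: (C2)⁺ = {C1, C2, C4}, which contains all of one fragment — lossless.
Dependency preservation: the restricted closure of {C4} across the fragments never reaches {C1}, so C4 → C1 cannot be enforced without a join — not preserved.

lossless but not dependency-preserving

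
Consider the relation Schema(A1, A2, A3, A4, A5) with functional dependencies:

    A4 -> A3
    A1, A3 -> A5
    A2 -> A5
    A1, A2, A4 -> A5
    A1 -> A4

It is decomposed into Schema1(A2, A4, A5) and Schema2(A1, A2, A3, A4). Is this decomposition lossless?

Yes

Common attributes: Schema1 ∩ Schema2 = {A2, A4}.
Closure of {A2, A4}: A4 → A3 applies, adding A3; A2 → A5 applies, adding A5. So (A2, A4)⁺ = {A2, A3, A4, A5}.
This closure contains every attribute of Schema1, so Schema1 ∩ Schema2 → Schema1. The join is lossless.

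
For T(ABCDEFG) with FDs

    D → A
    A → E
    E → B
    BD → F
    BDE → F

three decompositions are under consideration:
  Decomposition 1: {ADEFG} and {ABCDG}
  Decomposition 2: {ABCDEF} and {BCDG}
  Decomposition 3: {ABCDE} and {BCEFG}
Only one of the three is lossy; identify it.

Decomposition 3

Decomposition 1: common = {ADG}, closure = {ABDEFG} → lossless.
Decomposition 2: common = {BCD}, closure = {ABCDEF} → lossless.
Decomposition 3: common = {BCE}, closure = {BCE} → lossy.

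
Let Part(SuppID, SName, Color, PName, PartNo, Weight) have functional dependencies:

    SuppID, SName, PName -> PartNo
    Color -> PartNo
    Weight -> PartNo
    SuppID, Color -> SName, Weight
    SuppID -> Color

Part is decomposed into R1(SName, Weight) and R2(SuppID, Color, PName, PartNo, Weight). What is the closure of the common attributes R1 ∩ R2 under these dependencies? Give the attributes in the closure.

PartNo, Weight

R1 ∩ R2 = {Weight}.
Weight → PartNo applies, adding PartNo
Closure: {PartNo, Weight}.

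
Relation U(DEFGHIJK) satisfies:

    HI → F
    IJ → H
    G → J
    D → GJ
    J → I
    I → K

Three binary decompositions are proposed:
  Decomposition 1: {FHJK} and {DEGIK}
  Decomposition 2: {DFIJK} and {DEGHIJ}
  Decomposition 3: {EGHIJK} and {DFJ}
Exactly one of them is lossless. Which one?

Decomposition 1: common = {K}, closure = {K} → lossy.
Decomposition 2: common = {DIJ}, closure = {DFGHIJK} → lossless.
Decomposition 3: common = {J}, closure = {FHIJK} → lossy.

Decomposition 2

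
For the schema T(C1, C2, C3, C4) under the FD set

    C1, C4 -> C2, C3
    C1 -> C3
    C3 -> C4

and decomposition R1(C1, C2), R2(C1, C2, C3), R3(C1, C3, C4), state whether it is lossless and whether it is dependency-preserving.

Lossless test (chase): Rows 1 and 2 agree on C1; apply C1→C3 and equate their C3 entries. Rows 1 and 2 agree on C3; apply C3→C4 and equate their C4 entries. Rows 1 and 3 agree on C3; apply C3→C4 and equate their C4 entries. Rows 1 and 3 agree on C1, C4; apply C1, C4→C2, C3 and equate their C2, C3 entries. Row 1 is now all distinguished symbols — the join is lossless.
Dependency preservation: C1, C4 → C2, C3 is not contained in any single fragment, but the restricted closure of its left-hand side across the fragments still reaches the right-hand side; the remaining FDs each lie inside some fragment. All dependencies are preserved.

lossless and dependency-preserving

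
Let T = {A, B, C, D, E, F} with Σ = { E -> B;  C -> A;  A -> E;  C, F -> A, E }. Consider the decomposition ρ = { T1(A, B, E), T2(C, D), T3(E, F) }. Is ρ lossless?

No

Chase test. Columns are A, B, C, D, E, F; row i has aⱼ where attribute j ∈ Ti, else bᵢⱼ.
Initial tableau (one row per fragment):
  row 1: a1 a2 b13 b14 a5 b16
  row 2: b21 b22 a3 a4 b25 b26
  row 3: b31 b32 b33 b34 a5 a6
Rows 1 and 3 agree on E; apply E→B and equate their B entries.
No row becomes fully distinguished — the join is lossy.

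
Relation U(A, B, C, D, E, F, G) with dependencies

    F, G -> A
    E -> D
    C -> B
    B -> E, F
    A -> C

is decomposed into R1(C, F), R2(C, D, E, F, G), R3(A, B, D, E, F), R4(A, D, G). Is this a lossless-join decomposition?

Chase test. Columns are A, B, C, D, E, F, G; row i has aⱼ where attribute j ∈ Ri, else bᵢⱼ.
Initial tableau (one row per fragment):
  row 1: b11 b12 a3 b14 b15 a6 b17
  row 2: b21 b22 a3 a4 a5 a6 a7
  row 3: a1 a2 b33 a4 a5 a6 b37
  row 4: a1 b42 b43 a4 b45 b46 a7
Rows 1 and 2 agree on C; apply C→B and equate their B entries.
Rows 1 and 2 agree on B; apply B→E, F and equate their E, F entries.
Rows 3 and 4 agree on A; apply A→C and equate their C entries.
Rows 1 and 2 agree on E; apply E→D and equate their D entries.
Rows 3 and 4 agree on C; apply C→B and equate their B entries.
Rows 3 and 4 agree on B; apply B→E, F and equate their E, F entries.
Rows 2 and 4 agree on F, G; apply F, G→A and equate their A entries.
Rows 2 and 3 agree on A; apply A→C and equate their C entries.
Rows 1 and 3 agree on C; apply C→B and equate their B entries.
Row 2 is now all distinguished symbols — the join is lossless.

Yes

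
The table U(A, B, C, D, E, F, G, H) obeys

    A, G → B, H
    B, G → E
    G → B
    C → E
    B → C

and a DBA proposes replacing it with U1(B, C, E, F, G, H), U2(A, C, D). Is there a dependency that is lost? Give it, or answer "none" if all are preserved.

Check A, G → B, H: no single fragment contains all of {A, B, G, H}, and the restricted closure of {A, G} across the fragments never reaches {B, H}.
B, G → E is preserved.
G → B is preserved.
C → E is preserved.
B → C is preserved.

A, G → B, H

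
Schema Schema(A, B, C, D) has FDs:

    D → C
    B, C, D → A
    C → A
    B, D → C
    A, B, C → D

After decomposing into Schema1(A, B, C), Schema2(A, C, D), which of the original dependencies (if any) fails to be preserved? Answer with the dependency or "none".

A, B, C → D

Check A, B, C → D: no single fragment contains all of {A, B, C, D}, and the restricted closure of {A, B, C} across the fragments never reaches {D}.
D → C is preserved.
B, C, D → A is preserved.
C → A is preserved.
B, D → C is preserved.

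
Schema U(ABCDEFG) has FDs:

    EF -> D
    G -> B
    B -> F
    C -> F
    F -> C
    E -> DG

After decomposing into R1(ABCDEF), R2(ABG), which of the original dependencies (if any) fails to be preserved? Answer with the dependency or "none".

Check E → DG: no single fragment contains all of {DEG}, and the restricted closure of {E} across the fragments never reaches {DG}.
EF → D is preserved.
G → B is preserved.
B → F is preserved.
C → F is preserved.
F → C is preserved.

E -> DG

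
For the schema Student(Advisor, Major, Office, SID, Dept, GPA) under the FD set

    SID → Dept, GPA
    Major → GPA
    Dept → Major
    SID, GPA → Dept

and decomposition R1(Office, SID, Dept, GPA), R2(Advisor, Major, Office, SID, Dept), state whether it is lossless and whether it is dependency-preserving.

lossless but not dependency-preserving

Lossless test: (Office, SID, Dept)⁺ = {Major, Office, SID, Dept, GPA}, which contains all of one fragment — lossless.
Dependency preservation: the restricted closure of {Major} across the fragments never reaches {GPA}, so Major → GPA cannot be enforced without a join — not preserved.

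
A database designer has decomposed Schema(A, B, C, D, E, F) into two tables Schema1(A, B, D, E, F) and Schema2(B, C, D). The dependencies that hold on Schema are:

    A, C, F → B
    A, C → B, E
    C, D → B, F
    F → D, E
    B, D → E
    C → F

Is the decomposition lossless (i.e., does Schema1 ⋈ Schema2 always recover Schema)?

Common attributes: Schema1 ∩ Schema2 = {B, D}.
Closure of {B, D}: B, D → E applies, adding E. So (B, D)⁺ = {B, D, E}.
The closure contains neither all of Schema1 = {A, B, D, E, F} nor all of Schema2 = {B, C, D}, so the common attributes are not a superkey of either fragment. The join is lossy.

No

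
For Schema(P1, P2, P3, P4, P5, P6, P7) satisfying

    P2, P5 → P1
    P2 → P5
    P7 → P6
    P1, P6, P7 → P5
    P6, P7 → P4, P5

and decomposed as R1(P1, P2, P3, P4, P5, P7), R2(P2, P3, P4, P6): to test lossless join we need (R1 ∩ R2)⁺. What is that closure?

P1, P2, P3, P4, P5

R1 ∩ R2 = {P2, P3, P4}.
P2 → P5 applies, adding P5
P2, P5 → P1 applies, adding P1
Closure: {P1, P2, P3, P4, P5}.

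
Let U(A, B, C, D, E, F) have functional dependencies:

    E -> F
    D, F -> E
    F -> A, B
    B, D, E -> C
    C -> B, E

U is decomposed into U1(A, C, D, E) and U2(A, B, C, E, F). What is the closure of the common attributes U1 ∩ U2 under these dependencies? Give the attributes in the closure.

U1 ∩ U2 = {A, C, E}.
E → F applies, adding F
F → A, B applies, adding B
Closure: {A, B, C, E, F}.

A, B, C, E, F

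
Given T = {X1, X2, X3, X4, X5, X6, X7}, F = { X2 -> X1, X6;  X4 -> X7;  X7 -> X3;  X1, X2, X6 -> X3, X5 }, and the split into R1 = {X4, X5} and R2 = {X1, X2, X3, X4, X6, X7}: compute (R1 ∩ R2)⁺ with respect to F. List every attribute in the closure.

R1 ∩ R2 = {X4}.
X4 → X7 applies, adding X7
X7 → X3 applies, adding X3
Closure: {X3, X4, X7}.

X3, X4, X7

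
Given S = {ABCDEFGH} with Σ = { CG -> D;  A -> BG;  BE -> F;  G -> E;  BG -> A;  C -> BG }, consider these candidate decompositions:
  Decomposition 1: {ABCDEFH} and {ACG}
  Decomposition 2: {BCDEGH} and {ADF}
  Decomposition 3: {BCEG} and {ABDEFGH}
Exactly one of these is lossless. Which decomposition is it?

Decomposition 1: common = {AC}, closure = {ABCDEFG} → lossless.
Decomposition 2: common = {D}, closure = {D} → lossy.
Decomposition 3: common = {BEG}, closure = {ABEFG} → lossy.

Decomposition 1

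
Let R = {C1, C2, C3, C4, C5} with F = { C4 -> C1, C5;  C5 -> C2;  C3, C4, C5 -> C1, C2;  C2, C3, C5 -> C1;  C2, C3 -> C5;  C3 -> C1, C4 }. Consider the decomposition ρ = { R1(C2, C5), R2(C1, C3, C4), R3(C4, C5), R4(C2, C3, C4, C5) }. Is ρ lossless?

Chase test. Columns are C1, C2, C3, C4, C5; row i has aⱼ where attribute j ∈ Ri, else bᵢⱼ.
Initial tableau (one row per fragment):
  row 1: b11 a2 b13 b14 a5
  row 2: a1 b22 a3 a4 b25
  row 3: b31 b32 b33 a4 a5
  row 4: b41 a2 a3 a4 a5
Rows 2 and 3 agree on C4; apply C4→C1, C5 and equate their C1, C5 entries.
Rows 2 and 4 agree on C4; apply C4→C1, C5 and equate their C1, C5 entries.
Rows 1 and 2 agree on C5; apply C5→C2 and equate their C2 entries.
Rows 1 and 3 agree on C5; apply C5→C2 and equate their C2 entries.
Row 2 is now all distinguished symbols — the join is lossless.

Yes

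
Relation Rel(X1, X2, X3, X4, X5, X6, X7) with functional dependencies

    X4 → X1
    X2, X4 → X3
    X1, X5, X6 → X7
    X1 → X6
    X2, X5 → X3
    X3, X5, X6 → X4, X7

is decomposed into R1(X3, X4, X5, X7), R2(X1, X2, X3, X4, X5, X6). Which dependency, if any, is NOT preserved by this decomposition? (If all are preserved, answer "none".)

Check X1, X5, X6 → X7: no single fragment contains all of {X1, X5, X6, X7}, and the restricted closure of {X1, X5, X6} across the fragments never reaches {X7}.
X4 → X1 is preserved.
X2, X4 → X3 is preserved.
X1 → X6 is preserved.
X2, X5 → X3 is preserved.
X3, X5, X6 → X4, X7 is preserved.

X1, X5, X6 → X7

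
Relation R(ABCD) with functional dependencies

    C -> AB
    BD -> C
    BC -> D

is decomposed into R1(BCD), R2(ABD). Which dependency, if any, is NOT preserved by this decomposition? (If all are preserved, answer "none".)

C → AB: restricted closure across fragments reaches AB.
BD → C lies within R1.
BC → D lies within R1.
Every dependency is enforceable on the fragments, so the decomposition is dependency-preserving.

none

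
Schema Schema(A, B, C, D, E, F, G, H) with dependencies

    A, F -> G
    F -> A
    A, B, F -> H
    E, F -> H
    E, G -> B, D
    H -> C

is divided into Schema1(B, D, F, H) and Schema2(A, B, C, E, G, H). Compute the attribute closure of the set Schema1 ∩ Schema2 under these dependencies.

Schema1 ∩ Schema2 = {B, H}.
H → C applies, adding C
Closure: {B, C, H}.

B, C, H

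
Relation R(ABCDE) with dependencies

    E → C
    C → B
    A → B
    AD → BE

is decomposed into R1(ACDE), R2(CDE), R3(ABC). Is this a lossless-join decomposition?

Chase test. Columns are ABCDE; row i has aⱼ where attribute j ∈ Ri, else bᵢⱼ.
Initial tableau (one row per fragment):
  row 1: a1 b12 a3 a4 a5
  row 2: b21 b22 a3 a4 a5
  row 3: a1 a2 a3 b34 b35
Rows 1 and 2 agree on C; apply C→B and equate their B entries.
Rows 1 and 3 agree on C; apply C→B and equate their B entries.
Row 1 is now all distinguished symbols — the join is lossless.

Yes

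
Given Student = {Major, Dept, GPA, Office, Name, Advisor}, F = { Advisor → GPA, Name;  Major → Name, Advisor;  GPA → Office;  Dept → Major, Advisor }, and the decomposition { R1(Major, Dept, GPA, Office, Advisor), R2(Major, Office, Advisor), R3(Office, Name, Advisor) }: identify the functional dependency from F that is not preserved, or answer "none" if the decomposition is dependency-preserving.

Advisor → GPA, Name: restricted closure across fragments reaches GPA, Name.
Major → Name, Advisor: restricted closure across fragments reaches Name, Advisor.
GPA → Office lies within R1.
Dept → Major, Advisor lies within R1.
Every dependency is enforceable on the fragments, so the decomposition is dependency-preserving.

none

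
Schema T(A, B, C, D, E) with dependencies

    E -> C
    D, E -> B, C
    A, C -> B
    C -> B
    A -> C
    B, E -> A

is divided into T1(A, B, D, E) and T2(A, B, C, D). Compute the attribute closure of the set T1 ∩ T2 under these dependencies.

T1 ∩ T2 = {A, B, D}.
A → C applies, adding C
Closure: {A, B, C, D}.

A, B, C, D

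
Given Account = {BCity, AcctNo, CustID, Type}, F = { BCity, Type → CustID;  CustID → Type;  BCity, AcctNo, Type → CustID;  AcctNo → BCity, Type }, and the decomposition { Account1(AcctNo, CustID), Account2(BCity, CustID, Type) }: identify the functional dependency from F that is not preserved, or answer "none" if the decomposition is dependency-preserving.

AcctNo → BCity, Type

Check AcctNo → BCity, Type: no single fragment contains all of {BCity, AcctNo, Type}, and the restricted closure of {AcctNo} across the fragments never reaches {BCity, Type}.
BCity, Type → CustID is preserved.
CustID → Type is preserved.
BCity, AcctNo, Type → CustID is preserved.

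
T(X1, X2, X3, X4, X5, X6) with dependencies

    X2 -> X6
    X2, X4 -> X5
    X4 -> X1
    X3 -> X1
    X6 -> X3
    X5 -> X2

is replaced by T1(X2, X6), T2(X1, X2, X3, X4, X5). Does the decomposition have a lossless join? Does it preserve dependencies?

lossless but not dependency-preserving

Lossless test: (X2)⁺ = {X1, X2, X3, X6}, which contains all of one fragment — lossless.
Dependency preservation: the restricted closure of {X6} across the fragments never reaches {X3}, so X6 → X3 cannot be enforced without a join — not preserved.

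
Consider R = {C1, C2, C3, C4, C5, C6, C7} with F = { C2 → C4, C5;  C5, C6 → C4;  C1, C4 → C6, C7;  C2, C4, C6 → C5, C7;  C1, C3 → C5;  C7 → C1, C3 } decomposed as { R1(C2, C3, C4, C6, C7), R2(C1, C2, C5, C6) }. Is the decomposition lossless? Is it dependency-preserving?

Lossless test: (C2, C6)⁺ = {C1, C2, C3, C4, C5, C6, C7}, which contains all of one fragment — lossless.
Dependency preservation: the restricted closure of {C5, C6} across the fragments never reaches {C4}, so C5, C6 → C4 cannot be enforced without a join — not preserved.

lossless but not dependency-preserving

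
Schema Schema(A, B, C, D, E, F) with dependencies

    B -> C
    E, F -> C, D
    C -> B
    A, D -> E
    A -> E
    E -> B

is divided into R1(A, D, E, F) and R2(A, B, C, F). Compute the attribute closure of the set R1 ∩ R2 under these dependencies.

R1 ∩ R2 = {A, F}.
A → E applies, adding E
E → B applies, adding B
B → C applies, adding C
E, F → C, D applies, adding D
Closure: {A, B, C, D, E, F}.

A, B, C, D, E, F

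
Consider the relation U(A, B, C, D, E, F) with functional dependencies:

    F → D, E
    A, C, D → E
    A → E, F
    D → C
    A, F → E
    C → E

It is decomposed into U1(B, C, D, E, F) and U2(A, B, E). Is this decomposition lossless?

No

Common attributes: U1 ∩ U2 = {B, E}.
No dependency enlarges {B, E}, so (B, E)⁺ = {B, E}.
The closure contains neither all of U1 = {B, C, D, E, F} nor all of U2 = {A, B, E}, so the common attributes are not a superkey of either fragment. The join is lossy.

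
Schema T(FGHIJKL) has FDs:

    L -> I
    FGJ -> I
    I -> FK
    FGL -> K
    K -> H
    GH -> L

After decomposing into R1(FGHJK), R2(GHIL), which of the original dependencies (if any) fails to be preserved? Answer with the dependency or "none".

I -> FK

Check I → FK: no single fragment contains all of {FIK}, and the restricted closure of {I} across the fragments never reaches {FK}.
L → I is preserved.
FGJ → I is preserved.
FGL → K is preserved.
K → H is preserved.
GH → L is preserved.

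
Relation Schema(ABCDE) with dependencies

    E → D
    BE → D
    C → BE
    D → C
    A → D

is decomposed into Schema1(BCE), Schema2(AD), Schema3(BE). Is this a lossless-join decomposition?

No

Chase test. Columns are ABCDE; row i has aⱼ where attribute j ∈ Schemai, else bᵢⱼ.
Initial tableau (one row per fragment):
  row 1: b11 a2 a3 b14 a5
  row 2: a1 b22 b23 a4 b25
  row 3: b31 a2 b33 b34 a5
Rows 1 and 3 agree on E; apply E→D and equate their D entries.
Rows 1 and 3 agree on D; apply D→C and equate their C entries.
No row becomes fully distinguished — the join is lossy.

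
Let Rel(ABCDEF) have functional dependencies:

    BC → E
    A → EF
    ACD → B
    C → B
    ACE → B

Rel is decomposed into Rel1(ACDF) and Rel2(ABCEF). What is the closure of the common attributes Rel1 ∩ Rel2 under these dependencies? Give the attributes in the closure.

ABCEF

Rel1 ∩ Rel2 = {ACF}.
A → EF applies, adding E
C → B applies, adding B
Closure: {ABCEF}.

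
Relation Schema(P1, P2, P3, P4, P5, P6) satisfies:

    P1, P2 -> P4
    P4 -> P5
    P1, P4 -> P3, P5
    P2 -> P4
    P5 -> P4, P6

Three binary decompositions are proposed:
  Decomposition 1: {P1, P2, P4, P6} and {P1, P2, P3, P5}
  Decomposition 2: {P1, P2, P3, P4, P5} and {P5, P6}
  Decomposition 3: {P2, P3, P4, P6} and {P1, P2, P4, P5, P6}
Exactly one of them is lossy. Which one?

Decomposition 1: common = {P1, P2}, closure = {P1, P2, P3, P4, P5, P6} → lossless.
Decomposition 2: common = {P5}, closure = {P4, P5, P6} → lossless.
Decomposition 3: common = {P2, P4, P6}, closure = {P2, P4, P5, P6} → lossy.

Decomposition 3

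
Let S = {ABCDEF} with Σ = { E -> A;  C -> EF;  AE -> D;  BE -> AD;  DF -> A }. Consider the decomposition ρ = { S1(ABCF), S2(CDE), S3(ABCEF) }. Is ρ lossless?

Yes

Chase test. Columns are ABCDEF; row i has aⱼ where attribute j ∈ Si, else bᵢⱼ.
Initial tableau (one row per fragment):
  row 1: a1 a2 a3 b14 b15 a6
  row 2: b21 b22 a3 a4 a5 b26
  row 3: a1 a2 a3 b34 a5 a6
Rows 2 and 3 agree on E; apply E→A and equate their A entries.
Rows 1 and 2 agree on C; apply C→EF and equate their EF entries.
Rows 1 and 2 agree on AE; apply AE→D and equate their D entries.
Rows 1 and 3 agree on AE; apply AE→D and equate their D entries.
Row 1 is now all distinguished symbols — the join is lossless.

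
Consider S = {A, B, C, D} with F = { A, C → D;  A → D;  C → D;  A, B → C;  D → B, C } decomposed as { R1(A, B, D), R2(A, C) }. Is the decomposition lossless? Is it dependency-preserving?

lossless but not dependency-preserving

Lossless test: (A)⁺ = {A, B, C, D}, which contains all of one fragment — lossless.
Dependency preservation: the restricted closure of {C} across the fragments never reaches {D}, so C → D cannot be enforced without a join — not preserved.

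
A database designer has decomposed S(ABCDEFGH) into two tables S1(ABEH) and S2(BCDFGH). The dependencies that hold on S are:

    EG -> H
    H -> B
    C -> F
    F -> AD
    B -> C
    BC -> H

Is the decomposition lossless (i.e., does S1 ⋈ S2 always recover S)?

Common attributes: S1 ∩ S2 = {BH}.
Closure of {BH}: B → C applies, adding C; C → F applies, adding F; F → AD applies, adding AD. So (BH)⁺ = {ABCDFH}.
The closure contains neither all of S1 = {ABEH} nor all of S2 = {BCDFGH}, so the common attributes are not a superkey of either fragment. The join is lossy.

No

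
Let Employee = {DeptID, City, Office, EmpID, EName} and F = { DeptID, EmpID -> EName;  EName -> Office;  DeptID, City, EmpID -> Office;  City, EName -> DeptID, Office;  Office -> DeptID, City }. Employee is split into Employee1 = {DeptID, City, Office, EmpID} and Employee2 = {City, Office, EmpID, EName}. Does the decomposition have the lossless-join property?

Yes

Common attributes: Employee1 ∩ Employee2 = {City, Office, EmpID}.
Closure of {City, Office, EmpID}: Office → DeptID, City applies, adding DeptID; DeptID, EmpID → EName applies, adding EName. So (City, Office, EmpID)⁺ = {DeptID, City, Office, EmpID, EName}.
This closure contains every attribute of Employee1, so Employee1 ∩ Employee2 → Employee1. The join is lossless.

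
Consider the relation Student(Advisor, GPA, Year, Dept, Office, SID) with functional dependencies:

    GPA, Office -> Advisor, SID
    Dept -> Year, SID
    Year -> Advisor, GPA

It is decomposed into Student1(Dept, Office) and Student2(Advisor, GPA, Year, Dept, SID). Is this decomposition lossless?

Yes

Common attributes: Student1 ∩ Student2 = {Dept}.
Closure of {Dept}: Dept → Year, SID applies, adding Year, SID; Year → Advisor, GPA applies, adding Advisor, GPA. So (Dept)⁺ = {Advisor, GPA, Year, Dept, SID}.
This closure contains every attribute of Student2, so Student1 ∩ Student2 → Student2. The join is lossless.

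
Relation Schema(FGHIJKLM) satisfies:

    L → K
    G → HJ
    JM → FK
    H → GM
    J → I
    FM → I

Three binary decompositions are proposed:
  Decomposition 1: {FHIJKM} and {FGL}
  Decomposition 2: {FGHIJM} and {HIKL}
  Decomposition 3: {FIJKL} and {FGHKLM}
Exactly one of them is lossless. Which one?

Decomposition 2

Decomposition 1: common = {F}, closure = {F} → lossy.
Decomposition 2: common = {HI}, closure = {FGHIJKM} → lossless.
Decomposition 3: common = {FKL}, closure = {FKL} → lossy.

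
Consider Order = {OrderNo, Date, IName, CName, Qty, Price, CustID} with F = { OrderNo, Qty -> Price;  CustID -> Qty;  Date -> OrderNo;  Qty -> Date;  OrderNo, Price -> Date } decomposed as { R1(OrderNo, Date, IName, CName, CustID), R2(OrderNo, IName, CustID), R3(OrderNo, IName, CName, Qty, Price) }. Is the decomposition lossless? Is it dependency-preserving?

lossy and not dependency-preserving

Lossless test (chase): Rows 1 and 2 agree on CustID; apply CustID→Qty and equate their Qty entries. Rows 1 and 2 agree on Qty; apply Qty→Date and equate their Date entries. Rows 1 and 2 agree on OrderNo, Qty; apply OrderNo, Qty→Price and equate their Price entries. No row becomes fully distinguished — the join is lossy.
Dependency preservation: the restricted closure of {CustID} across the fragments never reaches {Qty}, so CustID → Qty cannot be enforced without a join — not preserved.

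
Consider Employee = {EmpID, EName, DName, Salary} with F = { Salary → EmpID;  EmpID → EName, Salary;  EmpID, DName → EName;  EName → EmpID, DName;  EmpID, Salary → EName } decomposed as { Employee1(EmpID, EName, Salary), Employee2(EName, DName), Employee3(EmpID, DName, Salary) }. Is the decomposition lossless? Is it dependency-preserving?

lossless and dependency-preserving

Lossless test (chase): Rows 1 and 3 agree on EmpID; apply EmpID→EName, Salary and equate their EName, Salary entries. Rows 1 and 2 agree on EName; apply EName→EmpID, DName and equate their EmpID, DName entries. Rows 1 and 2 agree on EmpID; apply EmpID→EName, Salary and equate their EName, Salary entries. Row 1 is now all distinguished symbols — the join is lossless.
Dependency preservation: EmpID, DName → EName; EName → EmpID, DName are not contained in any single fragment, but the restricted closure of each left-hand side across the fragments still reaches the right-hand side; the remaining FDs each lie inside some fragment. All dependencies are preserved.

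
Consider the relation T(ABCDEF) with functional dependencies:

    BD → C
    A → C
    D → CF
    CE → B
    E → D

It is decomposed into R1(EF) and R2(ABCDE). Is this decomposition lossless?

Yes

Common attributes: R1 ∩ R2 = {E}.
Closure of {E}: E → D applies, adding D; D → CF applies, adding CF; CE → B applies, adding B. So (E)⁺ = {BCDEF}.
This closure contains every attribute of R1, so R1 ∩ R2 → R1. The join is lossless.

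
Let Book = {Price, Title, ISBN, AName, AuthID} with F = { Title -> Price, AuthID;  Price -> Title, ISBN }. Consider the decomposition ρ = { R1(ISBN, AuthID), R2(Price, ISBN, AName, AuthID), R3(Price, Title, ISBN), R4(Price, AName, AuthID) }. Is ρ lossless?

Chase test. Columns are Price, Title, ISBN, AName, AuthID; row i has aⱼ where attribute j ∈ Ri, else bᵢⱼ.
Initial tableau (one row per fragment):
  row 1: b11 b12 a3 b14 a5
  row 2: a1 b22 a3 a4 a5
  row 3: a1 a2 a3 b34 b35
  row 4: a1 b42 b43 a4 a5
Rows 2 and 3 agree on Price; apply Price→Title, ISBN and equate their Title, ISBN entries.
Rows 2 and 4 agree on Price; apply Price→Title, ISBN and equate their Title, ISBN entries.
Rows 2 and 3 agree on Title; apply Title→Price, AuthID and equate their Price, AuthID entries.
Row 2 is now all distinguished symbols — the join is lossless.

Yes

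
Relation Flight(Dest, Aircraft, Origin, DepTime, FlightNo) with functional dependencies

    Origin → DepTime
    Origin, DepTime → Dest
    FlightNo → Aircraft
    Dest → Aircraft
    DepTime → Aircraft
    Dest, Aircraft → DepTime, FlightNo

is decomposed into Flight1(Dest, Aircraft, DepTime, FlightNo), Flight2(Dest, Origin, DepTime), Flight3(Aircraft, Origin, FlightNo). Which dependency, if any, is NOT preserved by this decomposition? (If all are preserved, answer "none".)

none

Origin → DepTime lies within Flight2.
Origin, DepTime → Dest lies within Flight2.
FlightNo → Aircraft lies within Flight1.
Dest → Aircraft lies within Flight1.
DepTime → Aircraft lies within Flight1.
Dest, Aircraft → DepTime, FlightNo lies within Flight1.
Every dependency is enforceable on the fragments, so the decomposition is dependency-preserving.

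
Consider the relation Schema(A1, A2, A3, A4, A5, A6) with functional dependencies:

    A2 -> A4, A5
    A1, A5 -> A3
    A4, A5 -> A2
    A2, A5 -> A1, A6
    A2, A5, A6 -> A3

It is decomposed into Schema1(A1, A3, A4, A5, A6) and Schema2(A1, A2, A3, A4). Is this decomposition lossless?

Common attributes: Schema1 ∩ Schema2 = {A1, A3, A4}.
No dependency enlarges {A1, A3, A4}, so (A1, A3, A4)⁺ = {A1, A3, A4}.
The closure contains neither all of Schema1 = {A1, A3, A4, A5, A6} nor all of Schema2 = {A1, A2, A3, A4}, so the common attributes are not a superkey of either fragment. The join is lossy.

No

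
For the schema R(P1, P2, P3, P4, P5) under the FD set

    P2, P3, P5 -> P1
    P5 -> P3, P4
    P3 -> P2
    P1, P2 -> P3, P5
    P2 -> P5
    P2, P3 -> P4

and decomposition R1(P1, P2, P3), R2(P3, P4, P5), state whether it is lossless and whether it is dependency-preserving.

Lossless test: (P3)⁺ = {P1, P2, P3, P4, P5}, which contains all of one fragment — lossless.
Dependency preservation: P2, P3, P5 → P1; P1, P2 → P3, P5; P2 → P5; P2, P3 → P4 are not contained in any single fragment, but the restricted closure of each left-hand side across the fragments still reaches the right-hand side; the remaining FDs each lie inside some fragment. All dependencies are preserved.

lossless and dependency-preserving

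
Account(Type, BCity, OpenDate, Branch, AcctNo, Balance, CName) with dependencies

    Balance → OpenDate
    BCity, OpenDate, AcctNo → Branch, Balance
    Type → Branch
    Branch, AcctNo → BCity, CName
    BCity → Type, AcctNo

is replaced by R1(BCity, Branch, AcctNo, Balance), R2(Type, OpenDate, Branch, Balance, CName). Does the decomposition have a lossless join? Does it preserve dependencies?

lossy and not dependency-preserving

Lossless test: (Branch, Balance)⁺ = {OpenDate, Branch, Balance}, which is a superkey of neither fragment — lossy.
Dependency preservation: the restricted closure of {BCity, OpenDate, AcctNo} across the fragments never reaches {Branch, Balance}, so BCity, OpenDate, AcctNo → Branch, Balance cannot be enforced without a join — not preserved.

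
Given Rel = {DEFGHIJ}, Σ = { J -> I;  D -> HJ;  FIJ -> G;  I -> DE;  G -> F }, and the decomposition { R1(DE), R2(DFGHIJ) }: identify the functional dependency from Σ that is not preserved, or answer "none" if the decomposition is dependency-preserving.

J → I lies within R2.
D → HJ lies within R2.
FIJ → G lies within R2.
I → DE: restricted closure across fragments reaches DE.
G → F lies within R2.
Every dependency is enforceable on the fragments, so the decomposition is dependency-preserving.

none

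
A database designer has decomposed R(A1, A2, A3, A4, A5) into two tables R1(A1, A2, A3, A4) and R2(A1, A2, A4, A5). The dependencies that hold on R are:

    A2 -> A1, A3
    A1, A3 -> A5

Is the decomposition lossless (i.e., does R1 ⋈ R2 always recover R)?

Yes

Common attributes: R1 ∩ R2 = {A1, A2, A4}.
Closure of {A1, A2, A4}: A2 → A1, A3 applies, adding A3; A1, A3 → A5 applies, adding A5. So (A1, A2, A4)⁺ = {A1, A2, A3, A4, A5}.
This closure contains every attribute of R1, so R1 ∩ R2 → R1. The join is lossless.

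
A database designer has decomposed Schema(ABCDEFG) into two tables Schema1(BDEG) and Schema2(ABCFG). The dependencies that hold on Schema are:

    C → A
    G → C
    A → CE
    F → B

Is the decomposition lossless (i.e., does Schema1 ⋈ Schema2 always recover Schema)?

Common attributes: Schema1 ∩ Schema2 = {BG}.
Closure of {BG}: G → C applies, adding C; C → A applies, adding A; A → CE applies, adding E. So (BG)⁺ = {ABCEG}.
The closure contains neither all of Schema1 = {BDEG} nor all of Schema2 = {ABCFG}, so the common attributes are not a superkey of either fragment. The join is lossy.

No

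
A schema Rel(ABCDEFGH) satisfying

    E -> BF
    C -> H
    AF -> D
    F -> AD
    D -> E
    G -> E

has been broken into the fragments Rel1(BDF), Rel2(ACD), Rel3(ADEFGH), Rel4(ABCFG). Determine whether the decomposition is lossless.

No

Chase test. Columns are ABCDEFGH; row i has aⱼ where attribute j ∈ Reli, else bᵢⱼ.
Initial tableau (one row per fragment):
  row 1: b11 a2 b13 a4 b15 a6 b17 b18
  row 2: a1 b22 a3 a4 b25 b26 b27 b28
  row 3: a1 b32 b33 a4 a5 a6 a7 a8
  row 4: a1 a2 a3 b44 b45 a6 a7 b48
Rows 2 and 4 agree on C; apply C→H and equate their H entries.
Rows 3 and 4 agree on AF; apply AF→D and equate their D entries.
Rows 1 and 3 agree on F; apply F→AD and equate their AD entries.
Rows 1 and 2 agree on D; apply D→E and equate their E entries.
Rows 1 and 3 agree on D; apply D→E and equate their E entries.
Rows 1 and 4 agree on D; apply D→E and equate their E entries.
Rows 1 and 2 agree on E; apply E→BF and equate their BF entries.
Rows 1 and 3 agree on E; apply E→BF and equate their BF entries.
No row becomes fully distinguished — the join is lossy.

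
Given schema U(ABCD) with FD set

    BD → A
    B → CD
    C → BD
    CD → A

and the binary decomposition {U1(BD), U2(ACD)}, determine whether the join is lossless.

No

Common attributes: U1 ∩ U2 = {D}.
No dependency enlarges {D}, so (D)⁺ = {D}.
The closure contains neither all of U1 = {BD} nor all of U2 = {ACD}, so the common attributes are not a superkey of either fragment. The join is lossy.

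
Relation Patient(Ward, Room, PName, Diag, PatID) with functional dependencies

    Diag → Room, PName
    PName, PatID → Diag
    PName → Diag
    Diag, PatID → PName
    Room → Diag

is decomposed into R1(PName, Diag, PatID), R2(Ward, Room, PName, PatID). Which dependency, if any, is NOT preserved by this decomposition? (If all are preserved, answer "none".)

Diag → Room, PName: restricted closure across fragments reaches Room, PName.
PName, PatID → Diag lies within R1.
PName → Diag lies within R1.
Diag, PatID → PName lies within R1.
Room → Diag: restricted closure across fragments reaches Diag.
Every dependency is enforceable on the fragments, so the decomposition is dependency-preserving.

none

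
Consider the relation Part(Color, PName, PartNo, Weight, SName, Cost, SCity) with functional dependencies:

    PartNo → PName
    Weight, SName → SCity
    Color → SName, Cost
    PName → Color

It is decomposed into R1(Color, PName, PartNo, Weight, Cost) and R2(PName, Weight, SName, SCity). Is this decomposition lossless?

Yes

Common attributes: R1 ∩ R2 = {PName, Weight}.
Closure of {PName, Weight}: PName → Color applies, adding Color; Color → SName, Cost applies, adding SName, Cost; Weight, SName → SCity applies, adding SCity. So (PName, Weight)⁺ = {Color, PName, Weight, SName, Cost, SCity}.
This closure contains every attribute of R2, so R1 ∩ R2 → R2. The join is lossless.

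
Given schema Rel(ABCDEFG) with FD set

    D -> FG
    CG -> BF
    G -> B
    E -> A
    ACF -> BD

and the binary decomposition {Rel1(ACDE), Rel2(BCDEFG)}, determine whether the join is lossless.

Common attributes: Rel1 ∩ Rel2 = {CDE}.
Closure of {CDE}: D → FG applies, adding FG; CG → BF applies, adding B; E → A applies, adding A. So (CDE)⁺ = {ABCDEFG}.
This closure contains every attribute of Rel1, so Rel1 ∩ Rel2 → Rel1. The join is lossless.

Yes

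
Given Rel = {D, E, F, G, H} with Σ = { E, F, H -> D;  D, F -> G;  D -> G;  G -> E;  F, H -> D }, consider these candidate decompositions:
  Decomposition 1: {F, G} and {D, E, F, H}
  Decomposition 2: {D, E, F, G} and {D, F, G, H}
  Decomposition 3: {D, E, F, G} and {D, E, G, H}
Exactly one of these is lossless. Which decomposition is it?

Decomposition 2

Decomposition 1: common = {F}, closure = {F} → lossy.
Decomposition 2: common = {D, F, G}, closure = {D, E, F, G} → lossless.
Decomposition 3: common = {D, E, G}, closure = {D, E, G} → lossy.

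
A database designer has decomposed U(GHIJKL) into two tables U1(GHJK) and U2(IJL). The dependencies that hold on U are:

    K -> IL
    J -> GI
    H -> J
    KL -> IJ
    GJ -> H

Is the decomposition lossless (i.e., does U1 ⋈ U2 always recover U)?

No

Common attributes: U1 ∩ U2 = {J}.
Closure of {J}: J → GI applies, adding GI; GJ → H applies, adding H. So (J)⁺ = {GHIJ}.
The closure contains neither all of U1 = {GHJK} nor all of U2 = {IJL}, so the common attributes are not a superkey of either fragment. The join is lossy.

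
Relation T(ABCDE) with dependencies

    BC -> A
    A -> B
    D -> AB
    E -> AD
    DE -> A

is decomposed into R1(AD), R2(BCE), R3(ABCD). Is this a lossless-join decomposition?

Chase test. Columns are ABCDE; row i has aⱼ where attribute j ∈ Ri, else bᵢⱼ.
Initial tableau (one row per fragment):
  row 1: a1 b12 b13 a4 b15
  row 2: b21 a2 a3 b24 a5
  row 3: a1 a2 a3 a4 b35
Rows 2 and 3 agree on BC; apply BC→A and equate their A entries.
Rows 1 and 2 agree on A; apply A→B and equate their B entries.
No row becomes fully distinguished — the join is lossy.

No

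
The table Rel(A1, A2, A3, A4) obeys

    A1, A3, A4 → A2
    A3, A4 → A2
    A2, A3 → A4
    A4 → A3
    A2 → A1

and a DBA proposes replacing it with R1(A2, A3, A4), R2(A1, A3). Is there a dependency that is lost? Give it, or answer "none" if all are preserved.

A2 → A1

Check A2 → A1: no single fragment contains all of {A1, A2}, and the restricted closure of {A2} across the fragments never reaches {A1}.
A1, A3, A4 → A2 is preserved.
A3, A4 → A2 is preserved.
A2, A3 → A4 is preserved.
A4 → A3 is preserved.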